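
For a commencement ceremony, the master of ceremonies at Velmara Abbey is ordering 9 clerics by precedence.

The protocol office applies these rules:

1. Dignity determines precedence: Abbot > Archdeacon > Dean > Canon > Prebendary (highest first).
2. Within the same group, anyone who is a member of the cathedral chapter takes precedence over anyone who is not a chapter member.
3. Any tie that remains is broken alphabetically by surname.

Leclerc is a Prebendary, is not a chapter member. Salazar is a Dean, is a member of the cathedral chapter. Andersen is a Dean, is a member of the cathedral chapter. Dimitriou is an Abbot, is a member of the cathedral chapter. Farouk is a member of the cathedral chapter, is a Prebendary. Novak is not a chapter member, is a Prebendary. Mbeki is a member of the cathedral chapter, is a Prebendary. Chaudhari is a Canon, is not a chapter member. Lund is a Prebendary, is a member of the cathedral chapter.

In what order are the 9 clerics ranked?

By dignity: Dimitriou (Abbot); then Andersen and Salazar (Dean); then Chaudhari (Canon); then Farouk, Lund, Mbeki, Leclerc and Novak (Prebendary).
Andersen and Salazar are each a member of the cathedral chapter, so the next rule applies.
Among Andersen and Salazar, alphabetically by surname: Andersen before Salazar.
Among Farouk, Lund, Mbeki, Leclerc and Novak, a member of the cathedral chapter before not a chapter member: Farouk, Lund and Mbeki (a member of the cathedral chapter) before Leclerc and Novak (not a chapter member).
Among Farouk, Lund and Mbeki, alphabetically by surname: Farouk before Lund before Mbeki.
Among Leclerc and Novak, alphabetically by surname: Leclerc before Novak.
Full order: Dimitriou, Andersen, Salazar, Chaudhari, Farouk, Lund, Mbeki, Leclerc, Novak.

Dimitriou, Andersen, Salazar, Chaudhari, Farouk, Lund, Mbeki, Leclerc, Novak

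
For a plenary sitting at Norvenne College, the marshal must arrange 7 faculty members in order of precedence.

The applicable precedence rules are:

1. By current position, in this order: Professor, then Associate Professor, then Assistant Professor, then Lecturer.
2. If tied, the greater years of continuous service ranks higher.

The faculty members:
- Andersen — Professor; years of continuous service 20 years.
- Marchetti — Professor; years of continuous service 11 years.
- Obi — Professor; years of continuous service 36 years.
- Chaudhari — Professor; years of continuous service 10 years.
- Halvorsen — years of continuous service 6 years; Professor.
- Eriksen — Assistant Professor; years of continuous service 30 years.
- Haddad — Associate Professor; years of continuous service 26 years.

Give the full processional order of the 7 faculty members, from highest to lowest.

Obi, Andersen, Marchetti, Chaudhari, Halvorsen, Haddad, Eriksen

By current position: Obi, Andersen, Marchetti, Chaudhari and Halvorsen (Professor); then Haddad (Associate Professor); then Eriksen (Assistant Professor).
Among Obi, Andersen, Marchetti, Chaudhari and Halvorsen, by years of continuous service (higher first): Obi (36 years) before Andersen (20 years) before Marchetti (11 years) before Chaudhari (10 years) before Halvorsen (6 years).
Full order: Obi, Andersen, Marchetti, Chaudhari, Halvorsen, Haddad, Eriksen.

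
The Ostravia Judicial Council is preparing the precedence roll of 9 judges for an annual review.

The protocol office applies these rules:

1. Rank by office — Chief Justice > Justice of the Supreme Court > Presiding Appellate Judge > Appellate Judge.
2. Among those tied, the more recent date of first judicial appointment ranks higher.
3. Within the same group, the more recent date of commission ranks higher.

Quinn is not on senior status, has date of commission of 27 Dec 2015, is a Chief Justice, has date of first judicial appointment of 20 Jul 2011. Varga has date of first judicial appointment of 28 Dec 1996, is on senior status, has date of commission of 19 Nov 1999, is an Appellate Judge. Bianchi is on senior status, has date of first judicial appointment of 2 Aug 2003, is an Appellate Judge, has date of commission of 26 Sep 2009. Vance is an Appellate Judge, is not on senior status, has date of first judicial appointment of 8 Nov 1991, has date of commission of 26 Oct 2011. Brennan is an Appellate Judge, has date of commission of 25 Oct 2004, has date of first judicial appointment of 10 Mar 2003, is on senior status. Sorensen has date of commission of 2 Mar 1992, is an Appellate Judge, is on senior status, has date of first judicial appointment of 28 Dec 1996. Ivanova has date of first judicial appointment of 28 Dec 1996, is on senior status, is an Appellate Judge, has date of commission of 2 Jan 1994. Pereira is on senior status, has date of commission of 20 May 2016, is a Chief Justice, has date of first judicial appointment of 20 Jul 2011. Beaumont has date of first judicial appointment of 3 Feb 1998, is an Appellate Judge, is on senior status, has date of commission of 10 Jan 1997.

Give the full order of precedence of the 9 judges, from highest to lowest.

By office: Pereira and Quinn (Chief Justice); then Bianchi, Brennan, Beaumont, Varga, Ivanova, Sorensen and Vance (Appellate Judge).
Pereira and Quinn both have date of first judicial appointment 20 Jul 2011, so the next rule applies.
Among Pereira and Quinn, by date of commission (later first): Pereira (20 May 2016) before Quinn (27 Dec 2015).
Among Bianchi, Brennan, Beaumont, Varga, Ivanova, Sorensen and Vance, by date of first judicial appointment (later first): Bianchi (2 Aug 2003) before Brennan (10 Mar 2003) before Beaumont (3 Feb 1998) before Varga, Ivanova and Sorensen (28 Dec 1996) before Vance (8 Nov 1991).
Among Varga, Ivanova and Sorensen, by date of commission (later first): Varga (19 Nov 1999) before Ivanova (2 Jan 1994) before Sorensen (2 Mar 1992).
Full order: Pereira, Quinn, Bianchi, Brennan, Beaumont, Varga, Ivanova, Sorensen, Vance.

Pereira, Quinn, Bianchi, Brennan, Beaumont, Varga, Ivanova, Sorensen, Vance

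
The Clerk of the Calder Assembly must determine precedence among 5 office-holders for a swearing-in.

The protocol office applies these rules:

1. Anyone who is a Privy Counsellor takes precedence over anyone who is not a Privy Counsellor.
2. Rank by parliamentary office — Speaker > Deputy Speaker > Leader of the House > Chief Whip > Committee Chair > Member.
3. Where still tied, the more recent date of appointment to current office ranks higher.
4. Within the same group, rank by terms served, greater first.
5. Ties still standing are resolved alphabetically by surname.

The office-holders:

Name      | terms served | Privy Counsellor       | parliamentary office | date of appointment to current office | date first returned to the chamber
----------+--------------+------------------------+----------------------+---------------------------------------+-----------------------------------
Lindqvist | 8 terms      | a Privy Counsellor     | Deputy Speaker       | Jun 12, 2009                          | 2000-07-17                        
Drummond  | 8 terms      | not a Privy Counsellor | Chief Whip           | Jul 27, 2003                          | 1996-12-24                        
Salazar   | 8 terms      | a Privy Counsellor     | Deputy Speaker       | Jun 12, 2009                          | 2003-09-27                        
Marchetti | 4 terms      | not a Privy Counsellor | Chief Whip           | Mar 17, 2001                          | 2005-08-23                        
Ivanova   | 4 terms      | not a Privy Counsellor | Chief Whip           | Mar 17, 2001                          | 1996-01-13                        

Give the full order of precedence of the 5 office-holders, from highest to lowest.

Lindqvist, Salazar, Drummond, Ivanova, Marchetti

By the first rule: Lindqvist and Salazar (both a Privy Counsellor); then Drummond, Ivanova and Marchetti (each not a Privy Counsellor).
Lindqvist and Salazar are each Deputy Speaker, so the next rule applies.
Lindqvist and Salazar both have date of appointment to current office Jun 12, 2009, so the next rule applies.
Lindqvist and Salazar both have terms served 8 terms, so the next rule applies.
Among Lindqvist and Salazar, alphabetically by surname: Lindqvist before Salazar.
Drummond, Ivanova and Marchetti are each Chief Whip, so the next rule applies.
Among Drummond, Ivanova and Marchetti, by date of appointment to current office (later first): Drummond (Jul 27, 2003) before Ivanova and Marchetti (Mar 17, 2001).
Ivanova and Marchetti both have terms served 4 terms, so the next rule applies.
Among Ivanova and Marchetti, alphabetically by surname: Ivanova before Marchetti.
Full order: Lindqvist, Salazar, Drummond, Ivanova, Marchetti.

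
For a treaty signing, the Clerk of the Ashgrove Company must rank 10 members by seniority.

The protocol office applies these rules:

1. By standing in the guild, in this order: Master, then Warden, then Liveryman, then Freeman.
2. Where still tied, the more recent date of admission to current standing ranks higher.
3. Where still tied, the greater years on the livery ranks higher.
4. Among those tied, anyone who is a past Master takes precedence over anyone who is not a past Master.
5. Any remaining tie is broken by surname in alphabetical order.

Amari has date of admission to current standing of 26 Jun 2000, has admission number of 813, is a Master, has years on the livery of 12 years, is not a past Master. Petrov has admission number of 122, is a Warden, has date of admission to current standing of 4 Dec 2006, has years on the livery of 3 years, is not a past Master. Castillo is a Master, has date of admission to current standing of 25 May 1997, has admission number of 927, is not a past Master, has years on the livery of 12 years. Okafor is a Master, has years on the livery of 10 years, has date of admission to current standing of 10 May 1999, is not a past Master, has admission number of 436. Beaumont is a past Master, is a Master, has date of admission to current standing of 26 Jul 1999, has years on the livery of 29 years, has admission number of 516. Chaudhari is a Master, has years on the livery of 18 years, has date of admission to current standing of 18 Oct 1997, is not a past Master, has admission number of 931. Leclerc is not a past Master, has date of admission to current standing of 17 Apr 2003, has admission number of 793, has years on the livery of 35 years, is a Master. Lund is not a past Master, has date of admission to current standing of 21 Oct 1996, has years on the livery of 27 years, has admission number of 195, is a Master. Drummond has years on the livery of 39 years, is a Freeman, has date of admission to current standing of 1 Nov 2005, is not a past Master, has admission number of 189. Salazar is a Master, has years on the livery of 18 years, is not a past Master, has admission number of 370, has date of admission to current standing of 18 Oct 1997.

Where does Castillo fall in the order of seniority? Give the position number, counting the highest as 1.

By standing in the guild: Leclerc, Amari, Beaumont, Okafor, Chaudhari, Salazar, Castillo and Lund (Master); then Petrov (Warden); then Drummond (Freeman).
Among Leclerc, Amari, Beaumont, Okafor, Chaudhari, Salazar, Castillo and Lund, by date of admission to current standing (later first): Leclerc (17 Apr 2003) before Amari (26 Jun 2000) before Beaumont (26 Jul 1999) before Okafor (10 May 1999) before Chaudhari and Salazar (18 Oct 1997) before Castillo (25 May 1997) before Lund (21 Oct 1996).
Chaudhari and Salazar both have years on the livery 18 years, so the next rule applies.
Chaudhari and Salazar are each not a past Master, so the next rule applies.
Among Chaudhari and Salazar, alphabetically by surname: Chaudhari before Salazar.
Order: Leclerc, Amari, Beaumont, Okafor, Chaudhari, Salazar, Castillo, Lund, Petrov, Drummond. So position 7.

7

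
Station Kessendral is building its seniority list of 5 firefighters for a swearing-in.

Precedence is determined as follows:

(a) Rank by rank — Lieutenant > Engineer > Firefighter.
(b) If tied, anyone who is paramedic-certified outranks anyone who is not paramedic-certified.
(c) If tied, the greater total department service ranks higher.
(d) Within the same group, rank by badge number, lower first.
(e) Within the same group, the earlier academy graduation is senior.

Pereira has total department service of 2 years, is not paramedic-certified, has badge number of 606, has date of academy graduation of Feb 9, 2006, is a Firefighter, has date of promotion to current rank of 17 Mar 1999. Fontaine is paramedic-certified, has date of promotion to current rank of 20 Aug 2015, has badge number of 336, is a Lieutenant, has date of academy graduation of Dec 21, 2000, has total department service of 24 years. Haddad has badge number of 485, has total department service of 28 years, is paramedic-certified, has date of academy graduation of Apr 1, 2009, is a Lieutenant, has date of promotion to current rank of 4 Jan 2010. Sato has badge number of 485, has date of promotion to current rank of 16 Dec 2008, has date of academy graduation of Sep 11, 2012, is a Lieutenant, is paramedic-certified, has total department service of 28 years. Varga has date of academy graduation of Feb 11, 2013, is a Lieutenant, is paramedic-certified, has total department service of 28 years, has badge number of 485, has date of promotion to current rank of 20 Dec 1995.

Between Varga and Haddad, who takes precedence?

Haddad

By rank: Haddad, Sato, Varga and Fontaine (Lieutenant); then Pereira (Firefighter).
Haddad, Sato, Varga and Fontaine are each paramedic-certified, so the next rule applies.
Among Haddad, Sato, Varga and Fontaine, by total department service (higher first): Haddad, Sato and Varga (28 years) before Fontaine (24 years).
Haddad, Sato and Varga all have badge number 485, so the next rule applies.
Among Haddad, Sato and Varga, by date of academy graduation (earlier first): Haddad (Apr 1, 2009) before Sato (Sep 11, 2012) before Varga (Feb 11, 2013).
So Haddad takes precedence.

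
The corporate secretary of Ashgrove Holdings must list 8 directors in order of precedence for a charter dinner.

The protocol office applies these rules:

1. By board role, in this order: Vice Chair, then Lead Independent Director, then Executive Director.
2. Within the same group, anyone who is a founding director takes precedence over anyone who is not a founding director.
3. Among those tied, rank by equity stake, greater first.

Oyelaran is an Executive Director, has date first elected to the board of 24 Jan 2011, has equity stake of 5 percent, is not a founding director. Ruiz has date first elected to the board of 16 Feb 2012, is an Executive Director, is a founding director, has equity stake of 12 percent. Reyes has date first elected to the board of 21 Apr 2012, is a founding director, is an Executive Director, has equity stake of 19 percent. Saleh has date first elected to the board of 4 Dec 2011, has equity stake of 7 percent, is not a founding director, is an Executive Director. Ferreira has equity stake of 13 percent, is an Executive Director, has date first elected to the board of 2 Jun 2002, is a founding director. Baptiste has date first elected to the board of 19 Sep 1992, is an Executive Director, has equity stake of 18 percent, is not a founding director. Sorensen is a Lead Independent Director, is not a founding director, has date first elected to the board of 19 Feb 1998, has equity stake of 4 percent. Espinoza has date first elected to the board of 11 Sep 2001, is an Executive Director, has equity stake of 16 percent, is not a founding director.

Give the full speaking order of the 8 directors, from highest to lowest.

Sorensen, Reyes, Ferreira, Ruiz, Baptiste, Espinoza, Saleh, Oyelaran

By board role: Sorensen (Lead Independent Director); then Reyes, Ferreira, Ruiz, Baptiste, Espinoza, Saleh and Oyelaran (Executive Director).
Among Reyes, Ferreira, Ruiz, Baptiste, Espinoza, Saleh and Oyelaran, a founding director before not a founding director: Reyes, Ferreira and Ruiz (a founding director) before Baptiste, Espinoza, Saleh and Oyelaran (not a founding director).
Among Reyes, Ferreira and Ruiz, by equity stake (higher first): Reyes (19 percent) before Ferreira (13 percent) before Ruiz (12 percent).
Among Baptiste, Espinoza, Saleh and Oyelaran, by equity stake (higher first): Baptiste (18 percent) before Espinoza (16 percent) before Saleh (7 percent) before Oyelaran (5 percent).
Full order: Sorensen, Reyes, Ferreira, Ruiz, Baptiste, Espinoza, Saleh, Oyelaran.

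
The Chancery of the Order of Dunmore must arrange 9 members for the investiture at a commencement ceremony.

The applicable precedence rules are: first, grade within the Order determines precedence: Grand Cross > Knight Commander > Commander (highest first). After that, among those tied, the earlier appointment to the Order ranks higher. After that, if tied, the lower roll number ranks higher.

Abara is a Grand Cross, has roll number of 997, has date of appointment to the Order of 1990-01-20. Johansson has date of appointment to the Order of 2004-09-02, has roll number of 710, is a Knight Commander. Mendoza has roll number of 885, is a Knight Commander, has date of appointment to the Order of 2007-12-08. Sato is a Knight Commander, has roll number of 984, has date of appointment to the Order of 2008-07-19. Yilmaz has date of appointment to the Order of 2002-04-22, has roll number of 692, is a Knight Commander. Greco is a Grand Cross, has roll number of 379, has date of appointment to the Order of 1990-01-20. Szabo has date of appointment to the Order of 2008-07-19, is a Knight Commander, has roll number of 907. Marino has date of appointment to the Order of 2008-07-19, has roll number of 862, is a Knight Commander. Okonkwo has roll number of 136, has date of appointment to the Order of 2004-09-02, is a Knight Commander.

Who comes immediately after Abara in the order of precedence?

Yilmaz

By grade within the Order: Greco and Abara (Grand Cross); then Yilmaz, Okonkwo, Johansson, Mendoza, Marino, Szabo and Sato (Knight Commander).
Greco and Abara both have date of appointment to the Order 1990-01-20, so the next rule applies.
Among Greco and Abara, by roll number (lower first): Greco (379) before Abara (997).
Among Yilmaz, Okonkwo, Johansson, Mendoza, Marino, Szabo and Sato, by date of appointment to the Order (earlier first): Yilmaz (2002-04-22) before Okonkwo and Johansson (2004-09-02) before Mendoza (2007-12-08) before Marino, Szabo and Sato (2008-07-19).
Among Okonkwo and Johansson, by roll number (lower first): Okonkwo (136) before Johansson (710).
Among Marino, Szabo and Sato, by roll number (lower first): Marino (862) before Szabo (907) before Sato (984).
Order: Greco, Abara, Yilmaz, Okonkwo, Johansson, Mendoza, Marino, Szabo, Sato.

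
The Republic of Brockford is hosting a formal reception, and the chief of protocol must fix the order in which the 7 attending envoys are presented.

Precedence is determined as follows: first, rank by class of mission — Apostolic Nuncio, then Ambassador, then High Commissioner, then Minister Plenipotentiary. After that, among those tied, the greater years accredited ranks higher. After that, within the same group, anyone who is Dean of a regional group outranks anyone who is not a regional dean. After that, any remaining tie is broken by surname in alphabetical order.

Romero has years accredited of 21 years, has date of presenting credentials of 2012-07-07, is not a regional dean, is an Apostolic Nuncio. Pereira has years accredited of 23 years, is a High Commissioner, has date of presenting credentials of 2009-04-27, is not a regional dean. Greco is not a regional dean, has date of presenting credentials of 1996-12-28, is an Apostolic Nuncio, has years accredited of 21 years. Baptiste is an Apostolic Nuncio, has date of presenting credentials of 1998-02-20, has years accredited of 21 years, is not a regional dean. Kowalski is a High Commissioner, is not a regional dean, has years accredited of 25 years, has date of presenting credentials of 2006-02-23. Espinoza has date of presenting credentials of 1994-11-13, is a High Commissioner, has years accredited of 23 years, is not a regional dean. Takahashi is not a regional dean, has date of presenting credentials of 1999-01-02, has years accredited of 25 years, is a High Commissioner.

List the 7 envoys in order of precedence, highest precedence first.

Baptiste, Greco, Romero, Kowalski, Takahashi, Espinoza, Pereira

By class of mission: Baptiste, Greco and Romero (Apostolic Nuncio); then Kowalski, Takahashi, Espinoza and Pereira (High Commissioner).
Baptiste, Greco and Romero all have years accredited 21 years, so the next rule applies.
Baptiste, Greco and Romero are each not a regional dean, so the next rule applies.
Among Baptiste, Greco and Romero, alphabetically by surname: Baptiste before Greco before Romero.
Among Kowalski, Takahashi, Espinoza and Pereira, by years accredited (higher first): Kowalski and Takahashi (25 years) before Espinoza and Pereira (23 years).
Kowalski and Takahashi are each not a regional dean, so the next rule applies.
Among Kowalski and Takahashi, alphabetically by surname: Kowalski before Takahashi.
Espinoza and Pereira are each not a regional dean, so the next rule applies.
Among Espinoza and Pereira, alphabetically by surname: Espinoza before Pereira.
Full order: Baptiste, Greco, Romero, Kowalski, Takahashi, Espinoza, Pereira.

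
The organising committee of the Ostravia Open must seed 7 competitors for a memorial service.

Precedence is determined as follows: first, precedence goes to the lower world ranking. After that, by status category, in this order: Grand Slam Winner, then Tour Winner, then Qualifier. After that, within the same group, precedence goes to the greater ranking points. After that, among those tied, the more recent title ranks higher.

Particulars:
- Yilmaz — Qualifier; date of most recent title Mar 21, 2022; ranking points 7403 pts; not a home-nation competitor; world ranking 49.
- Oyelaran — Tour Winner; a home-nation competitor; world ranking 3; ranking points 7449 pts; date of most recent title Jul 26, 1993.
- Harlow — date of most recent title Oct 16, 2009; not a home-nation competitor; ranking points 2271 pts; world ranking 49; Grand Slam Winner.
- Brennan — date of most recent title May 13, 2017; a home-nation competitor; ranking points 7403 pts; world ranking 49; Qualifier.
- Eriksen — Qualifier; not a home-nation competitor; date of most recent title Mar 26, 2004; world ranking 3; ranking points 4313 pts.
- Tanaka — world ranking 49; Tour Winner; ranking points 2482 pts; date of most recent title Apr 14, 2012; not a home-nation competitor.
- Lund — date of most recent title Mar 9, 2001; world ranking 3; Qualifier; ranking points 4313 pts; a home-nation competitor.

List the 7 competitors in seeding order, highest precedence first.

By world ranking (lower first): Oyelaran, Eriksen and Lund (each 3); then Harlow, Tanaka, Yilmaz and Brennan (each 49).
Among Oyelaran, Eriksen and Lund, by status category: Oyelaran (Tour Winner) before Eriksen and Lund (Qualifier).
Eriksen and Lund both have ranking points 4313 pts, so the next rule applies.
Among Eriksen and Lund, by date of most recent title (later first): Eriksen (Mar 26, 2004) before Lund (Mar 9, 2001).
Among Harlow, Tanaka, Yilmaz and Brennan, by status category: Harlow (Grand Slam Winner) before Tanaka (Tour Winner) before Yilmaz and Brennan (Qualifier).
Yilmaz and Brennan both have ranking points 7403 pts, so the next rule applies.
Among Yilmaz and Brennan, by date of most recent title (later first): Yilmaz (Mar 21, 2022) before Brennan (May 13, 2017).
Full order: Oyelaran, Eriksen, Lund, Harlow, Tanaka, Yilmaz, Brennan.

Oyelaran, Eriksen, Lund, Harlow, Tanaka, Yilmaz, Brennan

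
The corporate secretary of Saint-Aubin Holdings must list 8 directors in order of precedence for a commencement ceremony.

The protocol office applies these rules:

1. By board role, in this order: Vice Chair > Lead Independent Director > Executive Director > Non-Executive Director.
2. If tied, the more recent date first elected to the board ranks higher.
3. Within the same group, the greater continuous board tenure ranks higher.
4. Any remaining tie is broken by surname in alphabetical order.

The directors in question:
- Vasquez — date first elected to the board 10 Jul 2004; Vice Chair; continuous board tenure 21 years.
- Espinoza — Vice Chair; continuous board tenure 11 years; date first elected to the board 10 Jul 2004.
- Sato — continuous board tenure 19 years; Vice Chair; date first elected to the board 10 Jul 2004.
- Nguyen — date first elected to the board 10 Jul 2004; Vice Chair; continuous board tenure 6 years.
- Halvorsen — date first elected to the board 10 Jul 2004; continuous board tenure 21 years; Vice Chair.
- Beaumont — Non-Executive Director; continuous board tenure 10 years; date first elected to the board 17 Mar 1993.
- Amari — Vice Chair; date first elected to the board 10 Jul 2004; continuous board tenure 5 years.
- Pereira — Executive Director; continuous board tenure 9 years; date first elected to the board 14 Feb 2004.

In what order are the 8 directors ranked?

Halvorsen, Vasquez, Sato, Espinoza, Nguyen, Amari, Pereira, Beaumont

By board role: Halvorsen, Vasquez, Sato, Espinoza, Nguyen and Amari (Vice Chair); then Pereira (Executive Director); then Beaumont (Non-Executive Director).
Halvorsen, Vasquez, Sato, Espinoza, Nguyen and Amari all have date first elected to the board 10 Jul 2004, so the next rule applies.
Among Halvorsen, Vasquez, Sato, Espinoza, Nguyen and Amari, by continuous board tenure (higher first): Halvorsen and Vasquez (21 years) before Sato (19 years) before Espinoza (11 years) before Nguyen (6 years) before Amari (5 years).
Among Halvorsen and Vasquez, alphabetically by surname: Halvorsen before Vasquez.
Full order: Halvorsen, Vasquez, Sato, Espinoza, Nguyen, Amari, Pereira, Beaumont.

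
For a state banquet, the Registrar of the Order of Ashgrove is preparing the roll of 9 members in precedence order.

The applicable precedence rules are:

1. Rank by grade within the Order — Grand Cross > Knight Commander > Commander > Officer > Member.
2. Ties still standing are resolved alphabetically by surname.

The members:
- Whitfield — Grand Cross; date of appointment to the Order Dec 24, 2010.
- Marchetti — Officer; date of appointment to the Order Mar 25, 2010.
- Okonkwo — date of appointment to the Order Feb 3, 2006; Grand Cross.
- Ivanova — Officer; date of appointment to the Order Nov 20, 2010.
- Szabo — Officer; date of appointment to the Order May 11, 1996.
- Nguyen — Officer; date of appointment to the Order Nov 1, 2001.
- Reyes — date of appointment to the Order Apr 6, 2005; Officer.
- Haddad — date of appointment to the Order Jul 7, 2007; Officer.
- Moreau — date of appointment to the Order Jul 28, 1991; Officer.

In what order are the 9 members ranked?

Okonkwo, Whitfield, Haddad, Ivanova, Marchetti, Moreau, Nguyen, Reyes, Szabo

By grade within the Order: Okonkwo and Whitfield (Grand Cross); then Haddad, Ivanova, Marchetti, Moreau, Nguyen, Reyes and Szabo (Officer).
Among Okonkwo and Whitfield, alphabetically by surname: Okonkwo before Whitfield.
Among Haddad, Ivanova, Marchetti, Moreau, Nguyen, Reyes and Szabo, alphabetically by surname: Haddad before Ivanova before Marchetti before Moreau before Nguyen before Reyes before Szabo.
Full order: Okonkwo, Whitfield, Haddad, Ivanova, Marchetti, Moreau, Nguyen, Reyes, Szabo.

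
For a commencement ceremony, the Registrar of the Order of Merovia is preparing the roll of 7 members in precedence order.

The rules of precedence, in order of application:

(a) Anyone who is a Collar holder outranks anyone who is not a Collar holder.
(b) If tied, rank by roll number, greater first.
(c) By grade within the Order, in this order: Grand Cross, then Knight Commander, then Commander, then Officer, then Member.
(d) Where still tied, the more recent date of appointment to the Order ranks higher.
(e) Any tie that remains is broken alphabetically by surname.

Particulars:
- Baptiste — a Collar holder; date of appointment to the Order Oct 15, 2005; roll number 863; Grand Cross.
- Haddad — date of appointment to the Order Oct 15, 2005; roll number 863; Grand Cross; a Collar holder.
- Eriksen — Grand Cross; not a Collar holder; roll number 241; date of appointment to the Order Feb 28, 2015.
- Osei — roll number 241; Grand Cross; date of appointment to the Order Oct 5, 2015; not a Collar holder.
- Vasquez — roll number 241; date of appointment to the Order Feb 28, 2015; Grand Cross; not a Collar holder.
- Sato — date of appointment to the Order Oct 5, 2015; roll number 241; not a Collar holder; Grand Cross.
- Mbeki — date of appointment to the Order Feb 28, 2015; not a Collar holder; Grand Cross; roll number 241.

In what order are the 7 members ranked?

By the first rule: Baptiste and Haddad (both a Collar holder); then Osei, Sato, Eriksen, Mbeki and Vasquez (each not a Collar holder).
Baptiste and Haddad both have roll number 863, so the next rule applies.
Baptiste and Haddad are each Grand Cross, so the next rule applies.
Baptiste and Haddad both have date of appointment to the Order Oct 15, 2005, so the next rule applies.
Among Baptiste and Haddad, alphabetically by surname: Baptiste before Haddad.
Osei, Sato, Eriksen, Mbeki and Vasquez all have roll number 241, so the next rule applies.
Osei, Sato, Eriksen, Mbeki and Vasquez are each Grand Cross, so the next rule applies.
Among Osei, Sato, Eriksen, Mbeki and Vasquez, by date of appointment to the Order (later first): Osei and Sato (Oct 5, 2015) before Eriksen, Mbeki and Vasquez (Feb 28, 2015).
Among Osei and Sato, alphabetically by surname: Osei before Sato.
Among Eriksen, Mbeki and Vasquez, alphabetically by surname: Eriksen before Mbeki before Vasquez.
Full order: Baptiste, Haddad, Osei, Sato, Eriksen, Mbeki, Vasquez.

Baptiste, Haddad, Osei, Sato, Eriksen, Mbeki, Vasquez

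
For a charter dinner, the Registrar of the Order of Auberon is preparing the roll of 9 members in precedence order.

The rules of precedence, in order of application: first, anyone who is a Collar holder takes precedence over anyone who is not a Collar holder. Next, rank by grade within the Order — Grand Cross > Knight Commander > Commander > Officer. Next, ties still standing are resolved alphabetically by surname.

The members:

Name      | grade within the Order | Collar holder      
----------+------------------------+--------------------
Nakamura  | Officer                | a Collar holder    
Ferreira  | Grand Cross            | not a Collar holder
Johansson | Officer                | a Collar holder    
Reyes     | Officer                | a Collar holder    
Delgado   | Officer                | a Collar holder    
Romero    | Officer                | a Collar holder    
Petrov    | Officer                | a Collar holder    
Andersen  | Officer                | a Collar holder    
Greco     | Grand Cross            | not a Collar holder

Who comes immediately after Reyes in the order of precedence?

By the first rule: Andersen, Delgado, Johansson, Nakamura, Petrov, Reyes and Romero (each a Collar holder); then Ferreira and Greco (both not a Collar holder).
Andersen, Delgado, Johansson, Nakamura, Petrov, Reyes and Romero are each Officer, so the next rule applies.
Among Andersen, Delgado, Johansson, Nakamura, Petrov, Reyes and Romero, alphabetically by surname: Andersen before Delgado before Johansson before Nakamura before Petrov before Reyes before Romero.
Ferreira and Greco are each Grand Cross, so the next rule applies.
Among Ferreira and Greco, alphabetically by surname: Ferreira before Greco.
Order: Andersen, Delgado, Johansson, Nakamura, Petrov, Reyes, Romero, Ferreira, Greco.

Romero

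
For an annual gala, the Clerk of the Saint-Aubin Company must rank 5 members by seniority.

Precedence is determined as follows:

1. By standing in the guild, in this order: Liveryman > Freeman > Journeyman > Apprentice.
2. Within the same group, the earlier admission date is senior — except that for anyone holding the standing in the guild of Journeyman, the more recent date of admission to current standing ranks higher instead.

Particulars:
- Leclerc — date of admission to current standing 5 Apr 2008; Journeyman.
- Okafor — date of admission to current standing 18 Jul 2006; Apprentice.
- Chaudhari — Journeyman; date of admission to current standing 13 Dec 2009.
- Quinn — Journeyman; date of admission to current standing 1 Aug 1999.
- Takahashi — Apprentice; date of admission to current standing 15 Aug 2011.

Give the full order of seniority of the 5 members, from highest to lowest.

Chaudhari, Leclerc, Quinn, Okafor, Takahashi

By standing in the guild: Chaudhari, Leclerc and Quinn (Journeyman); then Okafor and Takahashi (Apprentice).
Among Chaudhari, Leclerc and Quinn, by date of admission to current standing (later first) (reversed rule for this group): Chaudhari (13 Dec 2009) before Leclerc (5 Apr 2008) before Quinn (1 Aug 1999).
Among Okafor and Takahashi, by date of admission to current standing (earlier first): Okafor (18 Jul 2006) before Takahashi (15 Aug 2011).
Full order: Chaudhari, Leclerc, Quinn, Okafor, Takahashi.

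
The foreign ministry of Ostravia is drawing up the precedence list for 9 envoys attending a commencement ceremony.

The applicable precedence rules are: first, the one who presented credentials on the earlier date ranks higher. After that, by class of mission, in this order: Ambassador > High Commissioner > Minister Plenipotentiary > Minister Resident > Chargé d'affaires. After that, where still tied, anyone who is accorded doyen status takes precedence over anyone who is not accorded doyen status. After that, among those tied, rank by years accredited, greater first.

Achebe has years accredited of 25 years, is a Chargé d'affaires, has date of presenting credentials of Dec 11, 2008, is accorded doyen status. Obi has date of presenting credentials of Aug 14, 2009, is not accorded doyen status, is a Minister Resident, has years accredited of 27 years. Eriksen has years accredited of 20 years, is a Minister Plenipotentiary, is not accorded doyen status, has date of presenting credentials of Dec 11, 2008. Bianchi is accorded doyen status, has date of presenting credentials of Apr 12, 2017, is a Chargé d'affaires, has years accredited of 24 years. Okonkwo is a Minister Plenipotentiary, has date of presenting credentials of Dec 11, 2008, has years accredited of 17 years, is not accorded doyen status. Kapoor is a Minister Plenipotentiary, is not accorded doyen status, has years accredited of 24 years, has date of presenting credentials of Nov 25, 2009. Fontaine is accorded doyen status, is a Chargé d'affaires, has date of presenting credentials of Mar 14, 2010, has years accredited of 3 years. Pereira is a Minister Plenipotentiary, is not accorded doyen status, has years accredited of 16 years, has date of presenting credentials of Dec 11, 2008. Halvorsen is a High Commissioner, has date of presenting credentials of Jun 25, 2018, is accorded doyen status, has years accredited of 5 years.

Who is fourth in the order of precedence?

By date of presenting credentials (earlier first): Eriksen, Okonkwo, Pereira and Achebe (each Dec 11, 2008); then Obi (Aug 14, 2009); then Kapoor (Nov 25, 2009); then Fontaine (Mar 14, 2010); then Bianchi (Apr 12, 2017); then Halvorsen (Jun 25, 2018).
Among Eriksen, Okonkwo, Pereira and Achebe, by class of mission: Eriksen, Okonkwo and Pereira (Minister Plenipotentiary) before Achebe (Chargé d'affaires).
Eriksen, Okonkwo and Pereira are each not accorded doyen status, so the next rule applies.
Among Eriksen, Okonkwo and Pereira, by years accredited (higher first): Eriksen (20 years) before Okonkwo (17 years) before Pereira (16 years).
Order: Eriksen, Okonkwo, Pereira, Achebe, Obi, Kapoor, Fontaine, Bianchi, Halvorsen.

Achebe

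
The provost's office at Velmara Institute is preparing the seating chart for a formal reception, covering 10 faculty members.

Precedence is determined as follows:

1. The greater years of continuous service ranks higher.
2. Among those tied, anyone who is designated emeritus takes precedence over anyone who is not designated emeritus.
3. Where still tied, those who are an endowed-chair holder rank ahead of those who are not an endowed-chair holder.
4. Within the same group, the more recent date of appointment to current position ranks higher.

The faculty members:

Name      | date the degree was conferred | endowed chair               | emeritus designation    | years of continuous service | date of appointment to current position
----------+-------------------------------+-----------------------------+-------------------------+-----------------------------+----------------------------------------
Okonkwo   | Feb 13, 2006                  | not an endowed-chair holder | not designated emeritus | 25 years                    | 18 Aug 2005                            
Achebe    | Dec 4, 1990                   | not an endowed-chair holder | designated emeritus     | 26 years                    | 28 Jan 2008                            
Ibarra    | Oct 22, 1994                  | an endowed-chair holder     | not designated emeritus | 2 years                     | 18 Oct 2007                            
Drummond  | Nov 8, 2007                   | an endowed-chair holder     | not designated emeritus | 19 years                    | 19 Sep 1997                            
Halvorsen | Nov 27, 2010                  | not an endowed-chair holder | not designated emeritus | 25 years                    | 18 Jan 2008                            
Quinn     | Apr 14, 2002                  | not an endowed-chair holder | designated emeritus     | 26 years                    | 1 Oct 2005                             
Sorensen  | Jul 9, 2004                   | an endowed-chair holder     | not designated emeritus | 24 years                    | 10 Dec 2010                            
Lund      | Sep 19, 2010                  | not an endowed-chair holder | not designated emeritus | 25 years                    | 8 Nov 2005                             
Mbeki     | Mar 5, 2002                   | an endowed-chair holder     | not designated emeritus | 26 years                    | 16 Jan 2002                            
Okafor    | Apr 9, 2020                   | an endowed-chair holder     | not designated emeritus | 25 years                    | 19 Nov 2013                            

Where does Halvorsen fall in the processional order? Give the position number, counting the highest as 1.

5

By years of continuous service (higher first): Achebe, Quinn and Mbeki (each 26 years); then Okafor, Halvorsen, Lund and Okonkwo (each 25 years); then Sorensen (24 years); then Drummond (19 years); then Ibarra (2 years).
Among Achebe, Quinn and Mbeki, designated emeritus before not designated emeritus: Achebe and Quinn (designated emeritus) before Mbeki (not designated emeritus).
Achebe and Quinn are each not an endowed-chair holder, so the next rule applies.
Among Achebe and Quinn, by date of appointment to current position (later first): Achebe (28 Jan 2008) before Quinn (1 Oct 2005).
Okafor, Halvorsen, Lund and Okonkwo are each not designated emeritus, so the next rule applies.
Among Okafor, Halvorsen, Lund and Okonkwo, an endowed-chair holder before not an endowed-chair holder: Okafor (an endowed-chair holder) before Halvorsen, Lund and Okonkwo (not an endowed-chair holder).
Among Halvorsen, Lund and Okonkwo, by date of appointment to current position (later first): Halvorsen (18 Jan 2008) before Lund (8 Nov 2005) before Okonkwo (18 Aug 2005).
Order: Achebe, Quinn, Mbeki, Okafor, Halvorsen, Lund, Okonkwo, Sorensen, Drummond, Ibarra. So position 5.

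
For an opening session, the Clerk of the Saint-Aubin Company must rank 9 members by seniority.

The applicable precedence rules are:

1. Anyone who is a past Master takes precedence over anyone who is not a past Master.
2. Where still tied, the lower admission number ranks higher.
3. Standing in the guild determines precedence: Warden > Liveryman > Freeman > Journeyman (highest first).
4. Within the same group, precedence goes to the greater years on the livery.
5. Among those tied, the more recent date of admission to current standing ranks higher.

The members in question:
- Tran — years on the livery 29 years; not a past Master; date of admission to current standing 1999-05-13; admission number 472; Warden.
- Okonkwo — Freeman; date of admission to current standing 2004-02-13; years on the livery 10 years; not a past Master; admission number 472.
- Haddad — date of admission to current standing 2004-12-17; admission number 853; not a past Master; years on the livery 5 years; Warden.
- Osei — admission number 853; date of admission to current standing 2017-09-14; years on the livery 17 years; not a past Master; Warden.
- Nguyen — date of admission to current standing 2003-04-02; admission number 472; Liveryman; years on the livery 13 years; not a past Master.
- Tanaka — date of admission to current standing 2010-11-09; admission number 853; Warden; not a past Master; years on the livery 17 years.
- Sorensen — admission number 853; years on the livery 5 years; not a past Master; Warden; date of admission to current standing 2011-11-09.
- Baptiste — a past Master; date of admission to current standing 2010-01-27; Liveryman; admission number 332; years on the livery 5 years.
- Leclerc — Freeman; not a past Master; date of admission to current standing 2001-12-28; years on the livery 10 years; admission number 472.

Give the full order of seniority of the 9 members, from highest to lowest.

Baptiste, Tran, Nguyen, Okonkwo, Leclerc, Osei, Tanaka, Sorensen, Haddad

By the first rule: Baptiste (a past Master); then Tran, Nguyen, Okonkwo, Leclerc, Osei, Tanaka, Sorensen and Haddad (each not a past Master).
Among Tran, Nguyen, Okonkwo, Leclerc, Osei, Tanaka, Sorensen and Haddad, by admission number (lower first): Tran, Nguyen, Okonkwo and Leclerc (472) before Osei, Tanaka, Sorensen and Haddad (853).
Among Tran, Nguyen, Okonkwo and Leclerc, by standing in the guild: Tran (Warden) before Nguyen (Liveryman) before Okonkwo and Leclerc (Freeman).
Okonkwo and Leclerc both have years on the livery 10 years, so the next rule applies.
Among Okonkwo and Leclerc, by date of admission to current standing (later first): Okonkwo (2004-02-13) before Leclerc (2001-12-28).
Osei, Tanaka, Sorensen and Haddad are each Warden, so the next rule applies.
Among Osei, Tanaka, Sorensen and Haddad, by years on the livery (higher first): Osei and Tanaka (17 years) before Sorensen and Haddad (5 years).
Among Osei and Tanaka, by date of admission to current standing (later first): Osei (2017-09-14) before Tanaka (2010-11-09).
Among Sorensen and Haddad, by date of admission to current standing (later first): Sorensen (2011-11-09) before Haddad (2004-12-17).
Full order: Baptiste, Tran, Nguyen, Okonkwo, Leclerc, Osei, Tanaka, Sorensen, Haddad.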